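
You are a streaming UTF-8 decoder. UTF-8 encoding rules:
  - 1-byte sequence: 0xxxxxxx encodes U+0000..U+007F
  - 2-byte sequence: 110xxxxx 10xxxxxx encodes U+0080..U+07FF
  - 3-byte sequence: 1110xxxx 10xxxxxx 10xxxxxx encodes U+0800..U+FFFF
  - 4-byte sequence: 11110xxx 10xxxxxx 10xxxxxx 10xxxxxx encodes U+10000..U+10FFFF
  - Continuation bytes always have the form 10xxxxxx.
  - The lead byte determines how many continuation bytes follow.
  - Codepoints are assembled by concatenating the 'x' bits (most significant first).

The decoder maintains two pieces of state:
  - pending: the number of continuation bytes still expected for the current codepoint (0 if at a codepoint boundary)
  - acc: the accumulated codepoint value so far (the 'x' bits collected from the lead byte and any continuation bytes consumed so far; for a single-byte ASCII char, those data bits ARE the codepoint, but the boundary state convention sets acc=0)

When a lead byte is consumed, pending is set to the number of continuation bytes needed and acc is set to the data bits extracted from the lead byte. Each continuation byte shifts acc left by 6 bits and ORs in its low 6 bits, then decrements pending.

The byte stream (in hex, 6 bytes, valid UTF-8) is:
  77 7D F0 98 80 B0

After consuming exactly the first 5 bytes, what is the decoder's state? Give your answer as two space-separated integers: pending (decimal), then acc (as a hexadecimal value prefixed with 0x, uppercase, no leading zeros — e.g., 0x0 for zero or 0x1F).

Byte[0]=77: 1-byte. pending=0, acc=0x0
Byte[1]=7D: 1-byte. pending=0, acc=0x0
Byte[2]=F0: 4-byte lead. pending=3, acc=0x0
Byte[3]=98: continuation. acc=(acc<<6)|0x18=0x18, pending=2
Byte[4]=80: continuation. acc=(acc<<6)|0x00=0x600, pending=1

Answer: 1 0x600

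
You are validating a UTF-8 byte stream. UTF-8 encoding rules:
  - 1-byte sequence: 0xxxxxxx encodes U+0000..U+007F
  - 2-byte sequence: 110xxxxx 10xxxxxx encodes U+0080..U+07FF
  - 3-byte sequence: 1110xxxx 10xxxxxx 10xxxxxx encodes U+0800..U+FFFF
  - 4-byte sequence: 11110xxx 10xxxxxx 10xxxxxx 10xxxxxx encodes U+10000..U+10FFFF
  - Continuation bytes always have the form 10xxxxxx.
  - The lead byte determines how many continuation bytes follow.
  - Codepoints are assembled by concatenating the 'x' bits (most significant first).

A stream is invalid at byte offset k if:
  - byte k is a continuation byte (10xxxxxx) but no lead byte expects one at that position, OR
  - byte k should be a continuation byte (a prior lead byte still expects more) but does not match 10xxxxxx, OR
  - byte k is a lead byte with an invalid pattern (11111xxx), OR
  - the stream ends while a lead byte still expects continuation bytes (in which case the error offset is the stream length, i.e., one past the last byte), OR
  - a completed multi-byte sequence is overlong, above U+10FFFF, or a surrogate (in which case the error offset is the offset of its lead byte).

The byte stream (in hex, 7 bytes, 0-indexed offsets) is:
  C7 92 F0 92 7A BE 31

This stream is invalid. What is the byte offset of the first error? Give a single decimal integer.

Answer: 4

Derivation:
Byte[0]=C7: 2-byte lead, need 1 cont bytes. acc=0x7
Byte[1]=92: continuation. acc=(acc<<6)|0x12=0x1D2
Completed: cp=U+01D2 (starts at byte 0)
Byte[2]=F0: 4-byte lead, need 3 cont bytes. acc=0x0
Byte[3]=92: continuation. acc=(acc<<6)|0x12=0x12
Byte[4]=7A: expected 10xxxxxx continuation. INVALID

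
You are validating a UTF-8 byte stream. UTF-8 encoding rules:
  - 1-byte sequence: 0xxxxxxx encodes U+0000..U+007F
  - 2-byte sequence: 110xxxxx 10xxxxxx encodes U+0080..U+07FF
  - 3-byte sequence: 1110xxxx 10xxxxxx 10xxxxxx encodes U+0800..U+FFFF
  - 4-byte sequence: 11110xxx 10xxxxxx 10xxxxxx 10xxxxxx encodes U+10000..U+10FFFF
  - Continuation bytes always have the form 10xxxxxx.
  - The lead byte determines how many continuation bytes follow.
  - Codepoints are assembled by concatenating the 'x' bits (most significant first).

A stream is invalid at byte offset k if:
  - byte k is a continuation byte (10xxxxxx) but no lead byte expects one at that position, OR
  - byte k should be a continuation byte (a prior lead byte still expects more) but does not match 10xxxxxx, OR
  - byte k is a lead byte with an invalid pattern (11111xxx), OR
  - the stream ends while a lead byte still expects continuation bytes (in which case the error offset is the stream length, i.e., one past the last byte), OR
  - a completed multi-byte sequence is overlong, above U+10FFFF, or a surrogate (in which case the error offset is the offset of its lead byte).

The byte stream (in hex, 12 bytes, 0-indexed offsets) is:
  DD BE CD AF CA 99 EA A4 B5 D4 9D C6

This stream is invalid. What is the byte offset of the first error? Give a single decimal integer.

Byte[0]=DD: 2-byte lead, need 1 cont bytes. acc=0x1D
Byte[1]=BE: continuation. acc=(acc<<6)|0x3E=0x77E
Completed: cp=U+077E (starts at byte 0)
Byte[2]=CD: 2-byte lead, need 1 cont bytes. acc=0xD
Byte[3]=AF: continuation. acc=(acc<<6)|0x2F=0x36F
Completed: cp=U+036F (starts at byte 2)
Byte[4]=CA: 2-byte lead, need 1 cont bytes. acc=0xA
Byte[5]=99: continuation. acc=(acc<<6)|0x19=0x299
Completed: cp=U+0299 (starts at byte 4)
Byte[6]=EA: 3-byte lead, need 2 cont bytes. acc=0xA
Byte[7]=A4: continuation. acc=(acc<<6)|0x24=0x2A4
Byte[8]=B5: continuation. acc=(acc<<6)|0x35=0xA935
Completed: cp=U+A935 (starts at byte 6)
Byte[9]=D4: 2-byte lead, need 1 cont bytes. acc=0x14
Byte[10]=9D: continuation. acc=(acc<<6)|0x1D=0x51D
Completed: cp=U+051D (starts at byte 9)
Byte[11]=C6: 2-byte lead, need 1 cont bytes. acc=0x6
Byte[12]: stream ended, expected continuation. INVALID

Answer: 12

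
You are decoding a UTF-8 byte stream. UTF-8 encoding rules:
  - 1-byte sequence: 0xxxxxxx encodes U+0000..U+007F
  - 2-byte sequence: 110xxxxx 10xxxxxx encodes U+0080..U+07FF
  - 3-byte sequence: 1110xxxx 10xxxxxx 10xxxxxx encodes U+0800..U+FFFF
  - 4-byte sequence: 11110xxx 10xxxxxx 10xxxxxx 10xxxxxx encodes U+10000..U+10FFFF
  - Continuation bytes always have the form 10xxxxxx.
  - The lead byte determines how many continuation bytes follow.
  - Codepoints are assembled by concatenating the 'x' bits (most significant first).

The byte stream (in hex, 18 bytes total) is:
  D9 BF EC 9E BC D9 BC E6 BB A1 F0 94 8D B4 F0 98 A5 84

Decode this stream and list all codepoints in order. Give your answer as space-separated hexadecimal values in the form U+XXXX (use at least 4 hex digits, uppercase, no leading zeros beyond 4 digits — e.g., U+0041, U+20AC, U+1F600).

Answer: U+067F U+C7BC U+067C U+6EE1 U+14374 U+18944

Derivation:
Byte[0]=D9: 2-byte lead, need 1 cont bytes. acc=0x19
Byte[1]=BF: continuation. acc=(acc<<6)|0x3F=0x67F
Completed: cp=U+067F (starts at byte 0)
Byte[2]=EC: 3-byte lead, need 2 cont bytes. acc=0xC
Byte[3]=9E: continuation. acc=(acc<<6)|0x1E=0x31E
Byte[4]=BC: continuation. acc=(acc<<6)|0x3C=0xC7BC
Completed: cp=U+C7BC (starts at byte 2)
Byte[5]=D9: 2-byte lead, need 1 cont bytes. acc=0x19
Byte[6]=BC: continuation. acc=(acc<<6)|0x3C=0x67C
Completed: cp=U+067C (starts at byte 5)
Byte[7]=E6: 3-byte lead, need 2 cont bytes. acc=0x6
Byte[8]=BB: continuation. acc=(acc<<6)|0x3B=0x1BB
Byte[9]=A1: continuation. acc=(acc<<6)|0x21=0x6EE1
Completed: cp=U+6EE1 (starts at byte 7)
Byte[10]=F0: 4-byte lead, need 3 cont bytes. acc=0x0
Byte[11]=94: continuation. acc=(acc<<6)|0x14=0x14
Byte[12]=8D: continuation. acc=(acc<<6)|0x0D=0x50D
Byte[13]=B4: continuation. acc=(acc<<6)|0x34=0x14374
Completed: cp=U+14374 (starts at byte 10)
Byte[14]=F0: 4-byte lead, need 3 cont bytes. acc=0x0
Byte[15]=98: continuation. acc=(acc<<6)|0x18=0x18
Byte[16]=A5: continuation. acc=(acc<<6)|0x25=0x625
Byte[17]=84: continuation. acc=(acc<<6)|0x04=0x18944
Completed: cp=U+18944 (starts at byte 14)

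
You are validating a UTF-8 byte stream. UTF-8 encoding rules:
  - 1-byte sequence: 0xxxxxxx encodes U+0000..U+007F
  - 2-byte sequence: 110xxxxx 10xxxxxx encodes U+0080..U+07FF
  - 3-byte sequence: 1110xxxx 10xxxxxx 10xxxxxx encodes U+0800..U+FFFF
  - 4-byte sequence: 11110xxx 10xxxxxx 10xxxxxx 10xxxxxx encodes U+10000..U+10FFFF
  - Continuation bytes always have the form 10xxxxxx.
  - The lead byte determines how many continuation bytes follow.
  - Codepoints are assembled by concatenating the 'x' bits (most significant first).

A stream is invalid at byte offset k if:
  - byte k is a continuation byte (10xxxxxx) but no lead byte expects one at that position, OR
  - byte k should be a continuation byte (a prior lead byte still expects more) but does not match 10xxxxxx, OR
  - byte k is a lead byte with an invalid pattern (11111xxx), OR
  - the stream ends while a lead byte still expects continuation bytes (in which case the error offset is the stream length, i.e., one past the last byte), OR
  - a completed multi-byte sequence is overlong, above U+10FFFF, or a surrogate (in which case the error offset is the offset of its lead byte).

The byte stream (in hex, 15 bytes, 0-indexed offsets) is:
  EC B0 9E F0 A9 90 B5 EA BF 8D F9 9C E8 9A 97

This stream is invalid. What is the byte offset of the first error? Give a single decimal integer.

Answer: 10

Derivation:
Byte[0]=EC: 3-byte lead, need 2 cont bytes. acc=0xC
Byte[1]=B0: continuation. acc=(acc<<6)|0x30=0x330
Byte[2]=9E: continuation. acc=(acc<<6)|0x1E=0xCC1E
Completed: cp=U+CC1E (starts at byte 0)
Byte[3]=F0: 4-byte lead, need 3 cont bytes. acc=0x0
Byte[4]=A9: continuation. acc=(acc<<6)|0x29=0x29
Byte[5]=90: continuation. acc=(acc<<6)|0x10=0xA50
Byte[6]=B5: continuation. acc=(acc<<6)|0x35=0x29435
Completed: cp=U+29435 (starts at byte 3)
Byte[7]=EA: 3-byte lead, need 2 cont bytes. acc=0xA
Byte[8]=BF: continuation. acc=(acc<<6)|0x3F=0x2BF
Byte[9]=8D: continuation. acc=(acc<<6)|0x0D=0xAFCD
Completed: cp=U+AFCD (starts at byte 7)
Byte[10]=F9: INVALID lead byte (not 0xxx/110x/1110/11110)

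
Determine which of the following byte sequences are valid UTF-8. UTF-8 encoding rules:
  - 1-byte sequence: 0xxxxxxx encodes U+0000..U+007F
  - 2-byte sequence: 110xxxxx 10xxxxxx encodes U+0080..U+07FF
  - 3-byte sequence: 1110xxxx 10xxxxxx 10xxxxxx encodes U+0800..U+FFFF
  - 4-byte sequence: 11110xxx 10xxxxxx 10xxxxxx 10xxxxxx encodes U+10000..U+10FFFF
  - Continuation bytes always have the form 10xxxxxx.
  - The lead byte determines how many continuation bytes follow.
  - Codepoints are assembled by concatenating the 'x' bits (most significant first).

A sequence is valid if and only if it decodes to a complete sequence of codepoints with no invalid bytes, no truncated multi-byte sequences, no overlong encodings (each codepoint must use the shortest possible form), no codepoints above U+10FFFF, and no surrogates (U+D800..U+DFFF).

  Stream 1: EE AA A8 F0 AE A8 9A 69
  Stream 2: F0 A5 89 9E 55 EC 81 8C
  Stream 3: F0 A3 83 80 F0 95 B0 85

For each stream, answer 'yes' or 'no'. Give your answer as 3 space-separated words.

Answer: yes yes yes

Derivation:
Stream 1: decodes cleanly. VALID
Stream 2: decodes cleanly. VALID
Stream 3: decodes cleanly. VALID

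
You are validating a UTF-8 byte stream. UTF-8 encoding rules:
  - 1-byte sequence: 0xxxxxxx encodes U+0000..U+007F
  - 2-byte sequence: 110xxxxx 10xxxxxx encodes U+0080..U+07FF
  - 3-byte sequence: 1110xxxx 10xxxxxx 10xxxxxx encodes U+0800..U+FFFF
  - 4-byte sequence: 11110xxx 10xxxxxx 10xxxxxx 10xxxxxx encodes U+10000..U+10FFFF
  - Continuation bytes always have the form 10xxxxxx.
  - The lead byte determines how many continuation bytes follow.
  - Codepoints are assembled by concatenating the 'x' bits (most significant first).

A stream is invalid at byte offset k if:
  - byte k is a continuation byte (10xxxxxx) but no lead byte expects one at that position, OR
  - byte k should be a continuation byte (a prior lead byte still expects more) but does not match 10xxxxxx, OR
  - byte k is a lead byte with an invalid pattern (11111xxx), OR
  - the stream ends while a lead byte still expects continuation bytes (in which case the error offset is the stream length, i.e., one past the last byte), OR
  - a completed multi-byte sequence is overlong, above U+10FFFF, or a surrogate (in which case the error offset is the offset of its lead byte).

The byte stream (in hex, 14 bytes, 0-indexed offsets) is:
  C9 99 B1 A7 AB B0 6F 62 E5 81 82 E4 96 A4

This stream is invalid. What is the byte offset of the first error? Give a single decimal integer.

Answer: 2

Derivation:
Byte[0]=C9: 2-byte lead, need 1 cont bytes. acc=0x9
Byte[1]=99: continuation. acc=(acc<<6)|0x19=0x259
Completed: cp=U+0259 (starts at byte 0)
Byte[2]=B1: INVALID lead byte (not 0xxx/110x/1110/11110)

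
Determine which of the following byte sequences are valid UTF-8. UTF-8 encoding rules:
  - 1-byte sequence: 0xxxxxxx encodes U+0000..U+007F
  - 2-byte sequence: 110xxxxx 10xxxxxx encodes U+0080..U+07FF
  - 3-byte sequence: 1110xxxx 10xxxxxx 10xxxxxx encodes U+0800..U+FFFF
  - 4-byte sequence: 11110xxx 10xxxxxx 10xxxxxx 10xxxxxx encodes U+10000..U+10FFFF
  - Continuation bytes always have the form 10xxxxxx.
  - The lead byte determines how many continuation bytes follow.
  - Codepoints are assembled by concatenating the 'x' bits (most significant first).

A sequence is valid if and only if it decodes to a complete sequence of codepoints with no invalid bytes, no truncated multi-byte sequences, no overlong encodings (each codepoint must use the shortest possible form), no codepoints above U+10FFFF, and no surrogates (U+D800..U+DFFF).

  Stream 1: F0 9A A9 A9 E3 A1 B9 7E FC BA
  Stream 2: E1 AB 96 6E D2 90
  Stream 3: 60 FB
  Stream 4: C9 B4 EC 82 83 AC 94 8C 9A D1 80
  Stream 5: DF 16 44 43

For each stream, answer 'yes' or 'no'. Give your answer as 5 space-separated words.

Stream 1: error at byte offset 8. INVALID
Stream 2: decodes cleanly. VALID
Stream 3: error at byte offset 1. INVALID
Stream 4: error at byte offset 5. INVALID
Stream 5: error at byte offset 1. INVALID

Answer: no yes no no no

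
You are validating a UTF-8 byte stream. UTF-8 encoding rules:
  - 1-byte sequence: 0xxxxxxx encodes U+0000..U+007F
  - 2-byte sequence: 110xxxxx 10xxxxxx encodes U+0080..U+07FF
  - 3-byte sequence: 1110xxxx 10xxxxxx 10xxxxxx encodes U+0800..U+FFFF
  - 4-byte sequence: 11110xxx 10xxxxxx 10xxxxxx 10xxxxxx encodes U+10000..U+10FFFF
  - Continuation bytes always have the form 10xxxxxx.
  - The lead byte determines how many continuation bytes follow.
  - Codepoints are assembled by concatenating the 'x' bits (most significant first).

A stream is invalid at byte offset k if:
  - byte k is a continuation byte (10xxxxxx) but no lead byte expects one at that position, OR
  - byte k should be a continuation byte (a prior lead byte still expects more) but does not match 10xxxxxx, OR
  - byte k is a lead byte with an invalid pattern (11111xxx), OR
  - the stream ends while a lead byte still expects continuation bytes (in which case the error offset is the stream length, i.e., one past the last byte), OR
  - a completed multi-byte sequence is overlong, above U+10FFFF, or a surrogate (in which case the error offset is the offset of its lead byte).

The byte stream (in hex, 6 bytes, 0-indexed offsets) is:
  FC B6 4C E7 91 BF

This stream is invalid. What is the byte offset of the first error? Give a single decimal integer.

Answer: 0

Derivation:
Byte[0]=FC: INVALID lead byte (not 0xxx/110x/1110/11110)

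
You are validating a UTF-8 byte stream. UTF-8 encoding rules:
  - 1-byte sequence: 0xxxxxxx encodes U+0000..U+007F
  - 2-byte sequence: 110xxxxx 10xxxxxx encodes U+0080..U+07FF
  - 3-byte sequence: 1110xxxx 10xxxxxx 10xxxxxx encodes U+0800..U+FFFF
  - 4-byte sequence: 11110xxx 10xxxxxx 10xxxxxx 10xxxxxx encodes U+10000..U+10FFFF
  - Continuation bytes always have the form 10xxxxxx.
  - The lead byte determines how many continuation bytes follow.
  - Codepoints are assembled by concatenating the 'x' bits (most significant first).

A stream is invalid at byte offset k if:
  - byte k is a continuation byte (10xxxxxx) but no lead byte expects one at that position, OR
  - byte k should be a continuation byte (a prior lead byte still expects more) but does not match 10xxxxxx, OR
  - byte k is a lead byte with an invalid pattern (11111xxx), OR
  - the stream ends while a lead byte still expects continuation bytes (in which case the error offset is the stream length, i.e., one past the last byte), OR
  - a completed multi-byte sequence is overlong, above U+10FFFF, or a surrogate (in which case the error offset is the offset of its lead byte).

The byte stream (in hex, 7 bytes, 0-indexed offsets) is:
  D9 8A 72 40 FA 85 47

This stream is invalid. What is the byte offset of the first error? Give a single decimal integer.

Byte[0]=D9: 2-byte lead, need 1 cont bytes. acc=0x19
Byte[1]=8A: continuation. acc=(acc<<6)|0x0A=0x64A
Completed: cp=U+064A (starts at byte 0)
Byte[2]=72: 1-byte ASCII. cp=U+0072
Byte[3]=40: 1-byte ASCII. cp=U+0040
Byte[4]=FA: INVALID lead byte (not 0xxx/110x/1110/11110)

Answer: 4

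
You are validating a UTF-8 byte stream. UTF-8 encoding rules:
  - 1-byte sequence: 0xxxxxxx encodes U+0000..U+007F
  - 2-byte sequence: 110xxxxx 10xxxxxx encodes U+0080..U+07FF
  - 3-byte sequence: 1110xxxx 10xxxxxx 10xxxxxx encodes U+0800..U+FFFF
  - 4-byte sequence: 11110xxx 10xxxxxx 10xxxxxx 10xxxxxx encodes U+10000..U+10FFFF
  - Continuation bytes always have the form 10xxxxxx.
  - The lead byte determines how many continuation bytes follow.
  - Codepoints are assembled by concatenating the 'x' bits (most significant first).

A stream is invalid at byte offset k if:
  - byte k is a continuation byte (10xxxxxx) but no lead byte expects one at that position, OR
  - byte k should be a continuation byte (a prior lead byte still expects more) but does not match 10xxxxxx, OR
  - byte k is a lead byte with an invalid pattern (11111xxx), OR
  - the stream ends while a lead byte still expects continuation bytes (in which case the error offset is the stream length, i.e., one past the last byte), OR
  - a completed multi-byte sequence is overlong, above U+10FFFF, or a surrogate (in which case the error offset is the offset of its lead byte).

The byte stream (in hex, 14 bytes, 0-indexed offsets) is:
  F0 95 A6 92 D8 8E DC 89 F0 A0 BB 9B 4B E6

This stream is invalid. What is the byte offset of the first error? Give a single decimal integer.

Byte[0]=F0: 4-byte lead, need 3 cont bytes. acc=0x0
Byte[1]=95: continuation. acc=(acc<<6)|0x15=0x15
Byte[2]=A6: continuation. acc=(acc<<6)|0x26=0x566
Byte[3]=92: continuation. acc=(acc<<6)|0x12=0x15992
Completed: cp=U+15992 (starts at byte 0)
Byte[4]=D8: 2-byte lead, need 1 cont bytes. acc=0x18
Byte[5]=8E: continuation. acc=(acc<<6)|0x0E=0x60E
Completed: cp=U+060E (starts at byte 4)
Byte[6]=DC: 2-byte lead, need 1 cont bytes. acc=0x1C
Byte[7]=89: continuation. acc=(acc<<6)|0x09=0x709
Completed: cp=U+0709 (starts at byte 6)
Byte[8]=F0: 4-byte lead, need 3 cont bytes. acc=0x0
Byte[9]=A0: continuation. acc=(acc<<6)|0x20=0x20
Byte[10]=BB: continuation. acc=(acc<<6)|0x3B=0x83B
Byte[11]=9B: continuation. acc=(acc<<6)|0x1B=0x20EDB
Completed: cp=U+20EDB (starts at byte 8)
Byte[12]=4B: 1-byte ASCII. cp=U+004B
Byte[13]=E6: 3-byte lead, need 2 cont bytes. acc=0x6
Byte[14]: stream ended, expected continuation. INVALID

Answer: 14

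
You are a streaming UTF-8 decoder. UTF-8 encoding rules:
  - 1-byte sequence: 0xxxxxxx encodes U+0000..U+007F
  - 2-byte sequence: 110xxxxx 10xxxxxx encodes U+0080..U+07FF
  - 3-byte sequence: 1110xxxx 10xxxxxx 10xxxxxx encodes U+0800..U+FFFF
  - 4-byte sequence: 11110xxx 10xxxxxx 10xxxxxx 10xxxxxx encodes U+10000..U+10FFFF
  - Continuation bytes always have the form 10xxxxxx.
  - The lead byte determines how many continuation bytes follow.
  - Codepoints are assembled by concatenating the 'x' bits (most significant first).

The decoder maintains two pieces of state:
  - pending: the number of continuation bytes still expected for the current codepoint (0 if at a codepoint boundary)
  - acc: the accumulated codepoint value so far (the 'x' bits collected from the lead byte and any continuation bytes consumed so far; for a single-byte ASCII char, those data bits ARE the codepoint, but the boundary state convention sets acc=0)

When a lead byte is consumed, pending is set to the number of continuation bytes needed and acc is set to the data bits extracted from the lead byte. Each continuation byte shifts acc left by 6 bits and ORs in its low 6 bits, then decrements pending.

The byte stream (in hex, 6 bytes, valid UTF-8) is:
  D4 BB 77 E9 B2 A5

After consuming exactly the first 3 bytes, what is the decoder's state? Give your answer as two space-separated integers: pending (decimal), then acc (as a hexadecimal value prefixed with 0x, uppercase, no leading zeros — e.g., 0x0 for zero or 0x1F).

Byte[0]=D4: 2-byte lead. pending=1, acc=0x14
Byte[1]=BB: continuation. acc=(acc<<6)|0x3B=0x53B, pending=0
Byte[2]=77: 1-byte. pending=0, acc=0x0

Answer: 0 0x0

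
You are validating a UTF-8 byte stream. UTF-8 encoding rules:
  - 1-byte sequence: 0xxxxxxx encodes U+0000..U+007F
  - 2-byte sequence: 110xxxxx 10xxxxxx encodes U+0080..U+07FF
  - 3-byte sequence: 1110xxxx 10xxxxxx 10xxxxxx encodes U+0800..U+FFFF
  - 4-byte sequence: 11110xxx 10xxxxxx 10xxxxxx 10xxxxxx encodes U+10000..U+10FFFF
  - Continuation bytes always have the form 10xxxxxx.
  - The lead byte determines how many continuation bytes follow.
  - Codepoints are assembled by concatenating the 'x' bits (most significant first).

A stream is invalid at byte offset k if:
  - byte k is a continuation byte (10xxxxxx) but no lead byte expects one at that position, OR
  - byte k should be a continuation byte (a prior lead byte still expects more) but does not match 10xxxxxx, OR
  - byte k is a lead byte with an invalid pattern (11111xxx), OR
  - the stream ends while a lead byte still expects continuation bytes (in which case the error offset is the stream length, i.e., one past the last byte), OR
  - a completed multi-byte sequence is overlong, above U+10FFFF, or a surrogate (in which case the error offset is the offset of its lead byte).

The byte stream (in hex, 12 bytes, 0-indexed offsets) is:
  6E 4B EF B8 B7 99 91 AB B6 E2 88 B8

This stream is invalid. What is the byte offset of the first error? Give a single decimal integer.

Byte[0]=6E: 1-byte ASCII. cp=U+006E
Byte[1]=4B: 1-byte ASCII. cp=U+004B
Byte[2]=EF: 3-byte lead, need 2 cont bytes. acc=0xF
Byte[3]=B8: continuation. acc=(acc<<6)|0x38=0x3F8
Byte[4]=B7: continuation. acc=(acc<<6)|0x37=0xFE37
Completed: cp=U+FE37 (starts at byte 2)
Byte[5]=99: INVALID lead byte (not 0xxx/110x/1110/11110)

Answer: 5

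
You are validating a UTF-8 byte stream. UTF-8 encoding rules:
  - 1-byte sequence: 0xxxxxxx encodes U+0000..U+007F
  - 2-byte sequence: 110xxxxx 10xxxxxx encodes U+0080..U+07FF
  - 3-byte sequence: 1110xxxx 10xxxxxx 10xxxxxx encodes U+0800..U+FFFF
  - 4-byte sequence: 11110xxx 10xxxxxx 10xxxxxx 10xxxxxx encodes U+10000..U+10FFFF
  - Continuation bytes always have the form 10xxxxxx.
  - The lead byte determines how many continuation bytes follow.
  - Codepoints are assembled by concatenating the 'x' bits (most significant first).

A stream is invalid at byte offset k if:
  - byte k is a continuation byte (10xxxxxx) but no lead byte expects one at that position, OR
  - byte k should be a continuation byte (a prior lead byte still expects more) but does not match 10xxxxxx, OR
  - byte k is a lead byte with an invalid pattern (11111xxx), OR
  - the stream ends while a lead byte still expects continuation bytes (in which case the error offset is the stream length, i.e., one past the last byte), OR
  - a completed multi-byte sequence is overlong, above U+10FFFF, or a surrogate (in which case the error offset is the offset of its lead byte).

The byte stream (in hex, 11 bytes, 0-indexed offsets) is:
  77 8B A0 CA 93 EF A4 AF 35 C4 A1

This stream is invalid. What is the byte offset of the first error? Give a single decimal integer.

Byte[0]=77: 1-byte ASCII. cp=U+0077
Byte[1]=8B: INVALID lead byte (not 0xxx/110x/1110/11110)

Answer: 1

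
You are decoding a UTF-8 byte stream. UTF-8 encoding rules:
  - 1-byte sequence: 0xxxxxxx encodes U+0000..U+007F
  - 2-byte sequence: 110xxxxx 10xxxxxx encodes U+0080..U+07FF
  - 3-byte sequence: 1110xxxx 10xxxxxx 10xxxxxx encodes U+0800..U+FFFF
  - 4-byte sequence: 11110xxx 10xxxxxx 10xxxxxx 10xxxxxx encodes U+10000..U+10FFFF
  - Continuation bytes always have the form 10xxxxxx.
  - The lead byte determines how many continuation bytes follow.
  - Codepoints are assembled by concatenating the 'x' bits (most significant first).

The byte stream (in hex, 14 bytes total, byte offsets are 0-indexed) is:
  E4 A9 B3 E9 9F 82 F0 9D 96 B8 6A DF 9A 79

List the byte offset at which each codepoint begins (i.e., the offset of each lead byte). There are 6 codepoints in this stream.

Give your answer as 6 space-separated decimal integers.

Byte[0]=E4: 3-byte lead, need 2 cont bytes. acc=0x4
Byte[1]=A9: continuation. acc=(acc<<6)|0x29=0x129
Byte[2]=B3: continuation. acc=(acc<<6)|0x33=0x4A73
Completed: cp=U+4A73 (starts at byte 0)
Byte[3]=E9: 3-byte lead, need 2 cont bytes. acc=0x9
Byte[4]=9F: continuation. acc=(acc<<6)|0x1F=0x25F
Byte[5]=82: continuation. acc=(acc<<6)|0x02=0x97C2
Completed: cp=U+97C2 (starts at byte 3)
Byte[6]=F0: 4-byte lead, need 3 cont bytes. acc=0x0
Byte[7]=9D: continuation. acc=(acc<<6)|0x1D=0x1D
Byte[8]=96: continuation. acc=(acc<<6)|0x16=0x756
Byte[9]=B8: continuation. acc=(acc<<6)|0x38=0x1D5B8
Completed: cp=U+1D5B8 (starts at byte 6)
Byte[10]=6A: 1-byte ASCII. cp=U+006A
Byte[11]=DF: 2-byte lead, need 1 cont bytes. acc=0x1F
Byte[12]=9A: continuation. acc=(acc<<6)|0x1A=0x7DA
Completed: cp=U+07DA (starts at byte 11)
Byte[13]=79: 1-byte ASCII. cp=U+0079

Answer: 0 3 6 10 11 13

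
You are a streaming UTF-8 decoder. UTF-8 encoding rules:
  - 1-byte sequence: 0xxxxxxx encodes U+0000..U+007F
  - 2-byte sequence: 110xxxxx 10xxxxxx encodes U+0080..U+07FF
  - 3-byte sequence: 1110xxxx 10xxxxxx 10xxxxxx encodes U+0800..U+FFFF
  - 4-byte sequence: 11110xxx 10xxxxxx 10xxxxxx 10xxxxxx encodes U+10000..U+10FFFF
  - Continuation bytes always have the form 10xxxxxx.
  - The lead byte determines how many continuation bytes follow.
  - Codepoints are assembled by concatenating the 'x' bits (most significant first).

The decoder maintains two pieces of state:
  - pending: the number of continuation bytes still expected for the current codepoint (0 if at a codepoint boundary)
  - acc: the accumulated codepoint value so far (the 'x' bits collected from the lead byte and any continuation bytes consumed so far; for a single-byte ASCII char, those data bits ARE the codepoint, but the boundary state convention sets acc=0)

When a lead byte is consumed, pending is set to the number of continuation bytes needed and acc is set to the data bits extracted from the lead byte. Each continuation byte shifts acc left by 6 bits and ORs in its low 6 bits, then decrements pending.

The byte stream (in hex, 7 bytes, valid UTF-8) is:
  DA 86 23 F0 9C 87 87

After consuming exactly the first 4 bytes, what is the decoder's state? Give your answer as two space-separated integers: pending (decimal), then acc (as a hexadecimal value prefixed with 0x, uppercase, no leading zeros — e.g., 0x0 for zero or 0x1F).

Answer: 3 0x0

Derivation:
Byte[0]=DA: 2-byte lead. pending=1, acc=0x1A
Byte[1]=86: continuation. acc=(acc<<6)|0x06=0x686, pending=0
Byte[2]=23: 1-byte. pending=0, acc=0x0
Byte[3]=F0: 4-byte lead. pending=3, acc=0x0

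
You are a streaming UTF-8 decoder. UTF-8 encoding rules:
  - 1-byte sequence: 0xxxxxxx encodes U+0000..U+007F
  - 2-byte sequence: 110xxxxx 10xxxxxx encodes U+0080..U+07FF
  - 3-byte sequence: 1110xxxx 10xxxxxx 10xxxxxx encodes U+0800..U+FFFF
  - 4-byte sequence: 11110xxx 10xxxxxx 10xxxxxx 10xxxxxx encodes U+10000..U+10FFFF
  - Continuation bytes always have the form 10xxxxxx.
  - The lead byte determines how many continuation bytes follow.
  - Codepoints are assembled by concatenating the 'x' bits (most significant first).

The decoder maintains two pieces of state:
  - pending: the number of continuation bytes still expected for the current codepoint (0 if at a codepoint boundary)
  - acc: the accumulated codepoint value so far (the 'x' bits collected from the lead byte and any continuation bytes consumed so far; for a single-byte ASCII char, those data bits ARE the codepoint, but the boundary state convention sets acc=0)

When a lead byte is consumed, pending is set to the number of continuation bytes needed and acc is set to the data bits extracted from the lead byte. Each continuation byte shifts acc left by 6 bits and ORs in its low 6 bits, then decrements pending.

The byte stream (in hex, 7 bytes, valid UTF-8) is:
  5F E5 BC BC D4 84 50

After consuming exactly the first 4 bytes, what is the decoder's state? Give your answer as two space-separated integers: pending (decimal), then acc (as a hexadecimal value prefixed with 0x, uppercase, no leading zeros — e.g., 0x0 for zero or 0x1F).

Byte[0]=5F: 1-byte. pending=0, acc=0x0
Byte[1]=E5: 3-byte lead. pending=2, acc=0x5
Byte[2]=BC: continuation. acc=(acc<<6)|0x3C=0x17C, pending=1
Byte[3]=BC: continuation. acc=(acc<<6)|0x3C=0x5F3C, pending=0

Answer: 0 0x5F3C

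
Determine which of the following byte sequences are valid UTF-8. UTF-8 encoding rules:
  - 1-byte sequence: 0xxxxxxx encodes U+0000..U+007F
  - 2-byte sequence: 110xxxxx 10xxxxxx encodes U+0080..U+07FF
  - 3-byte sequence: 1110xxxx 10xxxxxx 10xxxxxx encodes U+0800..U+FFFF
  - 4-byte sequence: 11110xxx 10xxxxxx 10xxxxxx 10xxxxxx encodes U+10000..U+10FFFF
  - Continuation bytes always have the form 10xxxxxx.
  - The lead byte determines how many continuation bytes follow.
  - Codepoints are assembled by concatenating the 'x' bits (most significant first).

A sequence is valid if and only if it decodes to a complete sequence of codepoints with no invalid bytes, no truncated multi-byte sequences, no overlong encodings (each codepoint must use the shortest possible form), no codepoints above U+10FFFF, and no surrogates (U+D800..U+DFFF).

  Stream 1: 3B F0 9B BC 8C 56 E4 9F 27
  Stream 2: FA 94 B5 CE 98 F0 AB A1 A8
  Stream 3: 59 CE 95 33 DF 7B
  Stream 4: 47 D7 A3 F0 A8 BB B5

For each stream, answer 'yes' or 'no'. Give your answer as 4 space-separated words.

Answer: no no no yes

Derivation:
Stream 1: error at byte offset 8. INVALID
Stream 2: error at byte offset 0. INVALID
Stream 3: error at byte offset 5. INVALID
Stream 4: decodes cleanly. VALID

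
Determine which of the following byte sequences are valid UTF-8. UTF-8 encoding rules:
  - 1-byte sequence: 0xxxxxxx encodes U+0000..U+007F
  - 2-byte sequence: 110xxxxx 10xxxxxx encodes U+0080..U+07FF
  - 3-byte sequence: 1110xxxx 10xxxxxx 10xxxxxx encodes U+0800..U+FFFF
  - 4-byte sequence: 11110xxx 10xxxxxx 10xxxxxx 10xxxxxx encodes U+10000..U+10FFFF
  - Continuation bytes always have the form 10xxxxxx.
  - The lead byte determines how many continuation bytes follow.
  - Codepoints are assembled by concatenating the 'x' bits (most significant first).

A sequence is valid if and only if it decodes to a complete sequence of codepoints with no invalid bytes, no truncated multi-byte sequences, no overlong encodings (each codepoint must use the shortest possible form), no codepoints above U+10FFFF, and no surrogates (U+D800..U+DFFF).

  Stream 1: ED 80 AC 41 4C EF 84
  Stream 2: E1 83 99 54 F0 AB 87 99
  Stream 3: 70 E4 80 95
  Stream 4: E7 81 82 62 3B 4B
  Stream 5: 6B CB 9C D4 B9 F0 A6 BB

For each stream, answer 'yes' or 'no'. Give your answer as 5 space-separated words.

Stream 1: error at byte offset 7. INVALID
Stream 2: decodes cleanly. VALID
Stream 3: decodes cleanly. VALID
Stream 4: decodes cleanly. VALID
Stream 5: error at byte offset 8. INVALID

Answer: no yes yes yes no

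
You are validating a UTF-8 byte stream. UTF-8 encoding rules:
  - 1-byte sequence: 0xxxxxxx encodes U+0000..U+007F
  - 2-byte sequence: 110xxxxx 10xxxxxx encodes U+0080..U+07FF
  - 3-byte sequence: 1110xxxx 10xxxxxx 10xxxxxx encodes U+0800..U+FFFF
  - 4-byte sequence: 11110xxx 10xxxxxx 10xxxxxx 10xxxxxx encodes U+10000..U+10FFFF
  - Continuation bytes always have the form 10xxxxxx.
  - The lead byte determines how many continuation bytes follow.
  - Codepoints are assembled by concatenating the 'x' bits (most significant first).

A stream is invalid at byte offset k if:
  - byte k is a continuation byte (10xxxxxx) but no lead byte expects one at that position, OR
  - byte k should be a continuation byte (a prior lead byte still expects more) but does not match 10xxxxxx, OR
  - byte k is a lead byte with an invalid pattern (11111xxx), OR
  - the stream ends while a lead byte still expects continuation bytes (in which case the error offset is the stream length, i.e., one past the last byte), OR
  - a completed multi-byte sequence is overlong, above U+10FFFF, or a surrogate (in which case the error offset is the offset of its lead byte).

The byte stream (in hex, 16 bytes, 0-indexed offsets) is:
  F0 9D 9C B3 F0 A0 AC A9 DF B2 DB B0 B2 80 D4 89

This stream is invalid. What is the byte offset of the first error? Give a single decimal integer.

Answer: 12

Derivation:
Byte[0]=F0: 4-byte lead, need 3 cont bytes. acc=0x0
Byte[1]=9D: continuation. acc=(acc<<6)|0x1D=0x1D
Byte[2]=9C: continuation. acc=(acc<<6)|0x1C=0x75C
Byte[3]=B3: continuation. acc=(acc<<6)|0x33=0x1D733
Completed: cp=U+1D733 (starts at byte 0)
Byte[4]=F0: 4-byte lead, need 3 cont bytes. acc=0x0
Byte[5]=A0: continuation. acc=(acc<<6)|0x20=0x20
Byte[6]=AC: continuation. acc=(acc<<6)|0x2C=0x82C
Byte[7]=A9: continuation. acc=(acc<<6)|0x29=0x20B29
Completed: cp=U+20B29 (starts at byte 4)
Byte[8]=DF: 2-byte lead, need 1 cont bytes. acc=0x1F
Byte[9]=B2: continuation. acc=(acc<<6)|0x32=0x7F2
Completed: cp=U+07F2 (starts at byte 8)
Byte[10]=DB: 2-byte lead, need 1 cont bytes. acc=0x1B
Byte[11]=B0: continuation. acc=(acc<<6)|0x30=0x6F0
Completed: cp=U+06F0 (starts at byte 10)
Byte[12]=B2: INVALID lead byte (not 0xxx/110x/1110/11110)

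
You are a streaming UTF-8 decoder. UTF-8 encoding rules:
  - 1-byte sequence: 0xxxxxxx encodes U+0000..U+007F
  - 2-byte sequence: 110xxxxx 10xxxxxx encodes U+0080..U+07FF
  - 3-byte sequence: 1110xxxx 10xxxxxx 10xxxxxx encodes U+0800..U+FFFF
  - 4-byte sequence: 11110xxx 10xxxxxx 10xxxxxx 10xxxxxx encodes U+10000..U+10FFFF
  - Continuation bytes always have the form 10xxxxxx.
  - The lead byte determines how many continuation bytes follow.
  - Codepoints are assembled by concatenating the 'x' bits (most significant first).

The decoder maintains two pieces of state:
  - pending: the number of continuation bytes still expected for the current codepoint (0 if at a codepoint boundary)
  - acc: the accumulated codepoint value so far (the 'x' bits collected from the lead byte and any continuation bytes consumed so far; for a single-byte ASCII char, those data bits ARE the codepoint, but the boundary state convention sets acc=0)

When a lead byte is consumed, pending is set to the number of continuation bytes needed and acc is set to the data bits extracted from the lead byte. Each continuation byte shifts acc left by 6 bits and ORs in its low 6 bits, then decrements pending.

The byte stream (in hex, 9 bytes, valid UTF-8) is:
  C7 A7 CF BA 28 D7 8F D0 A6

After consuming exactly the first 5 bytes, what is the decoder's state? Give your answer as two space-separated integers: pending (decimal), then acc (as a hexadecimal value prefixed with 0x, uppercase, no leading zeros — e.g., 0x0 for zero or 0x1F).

Answer: 0 0x0

Derivation:
Byte[0]=C7: 2-byte lead. pending=1, acc=0x7
Byte[1]=A7: continuation. acc=(acc<<6)|0x27=0x1E7, pending=0
Byte[2]=CF: 2-byte lead. pending=1, acc=0xF
Byte[3]=BA: continuation. acc=(acc<<6)|0x3A=0x3FA, pending=0
Byte[4]=28: 1-byte. pending=0, acc=0x0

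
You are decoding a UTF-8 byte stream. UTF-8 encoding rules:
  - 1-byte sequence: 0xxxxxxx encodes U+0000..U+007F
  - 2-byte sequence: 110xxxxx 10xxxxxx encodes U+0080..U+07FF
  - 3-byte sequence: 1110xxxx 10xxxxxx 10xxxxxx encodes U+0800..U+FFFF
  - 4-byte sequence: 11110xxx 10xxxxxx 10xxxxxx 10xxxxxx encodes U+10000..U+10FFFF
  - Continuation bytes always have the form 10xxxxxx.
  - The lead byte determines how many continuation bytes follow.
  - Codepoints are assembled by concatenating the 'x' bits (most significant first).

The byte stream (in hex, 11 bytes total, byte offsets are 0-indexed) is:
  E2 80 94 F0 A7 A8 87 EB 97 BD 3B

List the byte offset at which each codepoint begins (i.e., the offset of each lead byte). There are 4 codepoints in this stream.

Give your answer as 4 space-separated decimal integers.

Byte[0]=E2: 3-byte lead, need 2 cont bytes. acc=0x2
Byte[1]=80: continuation. acc=(acc<<6)|0x00=0x80
Byte[2]=94: continuation. acc=(acc<<6)|0x14=0x2014
Completed: cp=U+2014 (starts at byte 0)
Byte[3]=F0: 4-byte lead, need 3 cont bytes. acc=0x0
Byte[4]=A7: continuation. acc=(acc<<6)|0x27=0x27
Byte[5]=A8: continuation. acc=(acc<<6)|0x28=0x9E8
Byte[6]=87: continuation. acc=(acc<<6)|0x07=0x27A07
Completed: cp=U+27A07 (starts at byte 3)
Byte[7]=EB: 3-byte lead, need 2 cont bytes. acc=0xB
Byte[8]=97: continuation. acc=(acc<<6)|0x17=0x2D7
Byte[9]=BD: continuation. acc=(acc<<6)|0x3D=0xB5FD
Completed: cp=U+B5FD (starts at byte 7)
Byte[10]=3B: 1-byte ASCII. cp=U+003B

Answer: 0 3 7 10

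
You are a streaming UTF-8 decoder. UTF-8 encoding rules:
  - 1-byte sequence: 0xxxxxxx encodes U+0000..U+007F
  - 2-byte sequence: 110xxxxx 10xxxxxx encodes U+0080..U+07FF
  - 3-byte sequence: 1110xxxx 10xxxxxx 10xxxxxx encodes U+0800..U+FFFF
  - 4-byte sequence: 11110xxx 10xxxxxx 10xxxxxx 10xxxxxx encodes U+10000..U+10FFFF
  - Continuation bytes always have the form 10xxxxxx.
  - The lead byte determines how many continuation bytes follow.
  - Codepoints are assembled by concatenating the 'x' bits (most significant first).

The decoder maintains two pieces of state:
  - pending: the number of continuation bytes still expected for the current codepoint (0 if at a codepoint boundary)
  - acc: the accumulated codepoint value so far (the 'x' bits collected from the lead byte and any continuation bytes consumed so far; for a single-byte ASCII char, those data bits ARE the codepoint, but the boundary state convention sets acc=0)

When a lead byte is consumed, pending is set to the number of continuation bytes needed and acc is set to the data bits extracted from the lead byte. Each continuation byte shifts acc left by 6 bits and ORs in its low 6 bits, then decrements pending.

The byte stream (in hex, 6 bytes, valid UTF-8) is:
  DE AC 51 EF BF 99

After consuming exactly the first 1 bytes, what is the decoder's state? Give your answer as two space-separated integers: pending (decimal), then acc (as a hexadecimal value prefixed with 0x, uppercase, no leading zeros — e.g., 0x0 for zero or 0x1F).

Answer: 1 0x1E

Derivation:
Byte[0]=DE: 2-byte lead. pending=1, acc=0x1E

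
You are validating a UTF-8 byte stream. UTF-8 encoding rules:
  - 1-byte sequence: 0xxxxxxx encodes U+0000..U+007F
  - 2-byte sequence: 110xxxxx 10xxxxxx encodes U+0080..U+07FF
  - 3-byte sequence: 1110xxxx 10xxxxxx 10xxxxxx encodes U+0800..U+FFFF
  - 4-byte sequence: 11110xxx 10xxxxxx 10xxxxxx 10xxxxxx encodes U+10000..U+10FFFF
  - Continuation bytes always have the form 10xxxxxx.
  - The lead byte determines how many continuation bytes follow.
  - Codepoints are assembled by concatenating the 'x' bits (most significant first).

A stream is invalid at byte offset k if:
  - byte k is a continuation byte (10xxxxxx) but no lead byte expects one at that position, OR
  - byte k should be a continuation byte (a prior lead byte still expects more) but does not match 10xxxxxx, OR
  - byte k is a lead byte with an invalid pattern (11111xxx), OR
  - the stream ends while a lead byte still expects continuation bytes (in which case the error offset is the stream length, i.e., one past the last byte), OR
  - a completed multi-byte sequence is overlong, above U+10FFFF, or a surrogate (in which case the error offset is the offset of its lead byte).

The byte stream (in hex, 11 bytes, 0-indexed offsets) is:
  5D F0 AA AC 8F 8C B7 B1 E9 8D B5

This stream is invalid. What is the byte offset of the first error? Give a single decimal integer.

Answer: 5

Derivation:
Byte[0]=5D: 1-byte ASCII. cp=U+005D
Byte[1]=F0: 4-byte lead, need 3 cont bytes. acc=0x0
Byte[2]=AA: continuation. acc=(acc<<6)|0x2A=0x2A
Byte[3]=AC: continuation. acc=(acc<<6)|0x2C=0xAAC
Byte[4]=8F: continuation. acc=(acc<<6)|0x0F=0x2AB0F
Completed: cp=U+2AB0F (starts at byte 1)
Byte[5]=8C: INVALID lead byte (not 0xxx/110x/1110/11110)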